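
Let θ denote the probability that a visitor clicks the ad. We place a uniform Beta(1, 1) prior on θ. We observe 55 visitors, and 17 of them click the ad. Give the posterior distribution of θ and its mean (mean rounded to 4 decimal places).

Observing 17 successes and 38 failures updates Beta(1, 1) by adding the success and failure counts to the two shape parameters: α = 1+17 = 18, β = 1+38 = 39.
E[θ | data] = 18/(18+39) = 0.3158.

Posterior: Beta(18, 39); mean ≈ 0.3158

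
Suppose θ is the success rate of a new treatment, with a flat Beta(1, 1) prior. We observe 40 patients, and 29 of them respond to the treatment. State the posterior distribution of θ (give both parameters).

Posterior: Beta(30, 12)

The binomial likelihood is conjugate to the Beta prior: with 29 successes and 11 failures, the posterior is Beta(1+29, 1+11) = Beta(30, 12).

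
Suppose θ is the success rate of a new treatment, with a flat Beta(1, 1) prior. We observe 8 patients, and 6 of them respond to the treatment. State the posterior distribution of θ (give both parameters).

Posterior: Beta(7, 3)

The binomial likelihood is conjugate to the Beta prior: with 6 successes and 2 failures, the posterior is Beta(1+6, 1+2) = Beta(7, 3).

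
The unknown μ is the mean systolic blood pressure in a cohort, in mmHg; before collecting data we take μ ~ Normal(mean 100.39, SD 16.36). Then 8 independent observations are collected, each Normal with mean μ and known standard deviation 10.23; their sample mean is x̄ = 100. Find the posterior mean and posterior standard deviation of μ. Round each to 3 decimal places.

Posterior mean ≈ 100.018; posterior SD ≈ 3.532

Prior precision 1/τ₀² = 1/16.36² = 0.00373623; data precision n/σ² = 8/10.23² = 0.0764432.
Posterior precision = 0.00373623 + 0.0764432 = 0.0801794, giving posterior SD = 1/√0.0801794 = 3.532.
Posterior mean = (0.00373623·100.39 + 0.0764432·100) / 0.0801794 = 100.018.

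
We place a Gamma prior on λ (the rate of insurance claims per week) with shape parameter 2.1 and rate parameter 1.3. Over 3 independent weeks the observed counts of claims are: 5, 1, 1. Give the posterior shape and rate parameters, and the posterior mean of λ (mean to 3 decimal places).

Posterior: Gamma(shape=9.1, rate=4.3); mean ≈ 2.116

The Poisson likelihood adds the total count to the shape and the number of exposure periods to the rate. Here ∑xᵢ = 7 and n = 3, so shape 2.1→9.1 and rate 1.3→4.3.
E[λ | data] = 9.1/4.3 = 2.116.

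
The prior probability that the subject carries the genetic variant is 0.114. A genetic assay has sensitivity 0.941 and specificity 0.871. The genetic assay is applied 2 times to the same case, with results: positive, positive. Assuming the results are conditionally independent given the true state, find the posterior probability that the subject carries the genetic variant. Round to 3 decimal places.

Posterior P(H) ≈ 0.873

Let H be the event that the subject carries the genetic variant; start with P(H) = 0.114. P('positive'|H) = 0.941, P('positive'|¬H) = 0.129.
Update on result 1 ('positive'): P(H) ← 0.941·0.1140 / (0.941·0.1140 + 0.129·0.8860) = 0.10727/0.22157 = 0.4842.
Update on result 2 ('positive'): P(H) ← 0.941·0.4842 / (0.941·0.4842 + 0.129·0.5158) = 0.45559/0.52214 = 0.8726.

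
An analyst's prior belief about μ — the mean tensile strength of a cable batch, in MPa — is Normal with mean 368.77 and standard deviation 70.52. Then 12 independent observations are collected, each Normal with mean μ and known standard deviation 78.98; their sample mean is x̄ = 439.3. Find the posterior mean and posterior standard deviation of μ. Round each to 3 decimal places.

With known σ, the Normal prior is conjugate. Weight on the data is w = (n/σ²)/(n/σ² + 1/τ₀²) = 0.00192374/(0.00192374+0.00020108) = 0.90536.
Posterior mean = w·x̄ + (1−w)·μ₀ = 0.90536·439.3 + 0.094635·368.77 = 432.625. Posterior variance = 1/(0.00192374+0.00020108) = 470.627, so SD = 21.694.

Posterior mean ≈ 432.625; posterior SD ≈ 21.694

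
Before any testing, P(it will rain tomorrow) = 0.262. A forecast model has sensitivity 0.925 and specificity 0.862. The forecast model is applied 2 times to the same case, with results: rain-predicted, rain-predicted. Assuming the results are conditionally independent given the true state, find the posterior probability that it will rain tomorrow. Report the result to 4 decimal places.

Posterior P(H) ≈ 0.9410

With H the event that it will rain tomorrow, the joint likelihood of the observed sequence is P(data|H) = 0.925·0.925 = 0.85563 and P(data|¬H) = 0.138·0.138 = 0.019044.
Bayes: P(H|data) = 0.262·0.85563 / (0.262·0.85563 + 0.738·0.019044) = 0.22417/0.23823 = 0.9410.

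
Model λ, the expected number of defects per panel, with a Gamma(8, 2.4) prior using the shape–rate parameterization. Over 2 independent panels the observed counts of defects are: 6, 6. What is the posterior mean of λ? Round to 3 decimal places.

The Poisson likelihood adds the total count to the shape and the number of exposure periods to the rate. Here ∑xᵢ = 12 and n = 2, so shape 8→20 and rate 2.4→4.4.
Posterior mean = shape/rate = 20/4.4 = 4.545.

Posterior mean ≈ 4.545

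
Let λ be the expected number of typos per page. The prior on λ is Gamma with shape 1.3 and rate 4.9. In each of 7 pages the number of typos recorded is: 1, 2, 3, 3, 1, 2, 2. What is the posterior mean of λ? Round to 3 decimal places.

Posterior mean ≈ 1.286

The Poisson likelihood adds the total count to the shape and the number of exposure periods to the rate. Here ∑xᵢ = 14 and n = 7, so shape 1.3→15.3 and rate 4.9→11.9.
Posterior mean = shape/rate = 15.3/11.9 = 1.286.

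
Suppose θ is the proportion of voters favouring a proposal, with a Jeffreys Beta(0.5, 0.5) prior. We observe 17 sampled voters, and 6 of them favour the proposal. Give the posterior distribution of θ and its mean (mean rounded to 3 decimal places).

The binomial likelihood is conjugate to the Beta prior: with 6 successes and 11 failures, the posterior is Beta(0.5+6, 0.5+11) = Beta(6.5, 11.5).
E[θ | data] = 6.5/(6.5+11.5) = 0.361.

Posterior: Beta(6.5, 11.5); mean ≈ 0.361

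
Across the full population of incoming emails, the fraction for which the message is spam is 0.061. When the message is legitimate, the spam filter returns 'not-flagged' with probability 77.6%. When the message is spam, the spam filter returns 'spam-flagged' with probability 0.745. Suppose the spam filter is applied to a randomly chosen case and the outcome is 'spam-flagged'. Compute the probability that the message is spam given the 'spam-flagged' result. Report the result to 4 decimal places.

P(H | E) ≈ 0.1777

Write H for 'the message is spam'. Prior odds H:¬H = 0.061/0.939 = 0.064963. For the 'spam-flagged' outcome, the likelihood ratio is 0.745/0.224 = 3.3259.
Posterior odds = 0.064963 × 3.3259 = 0.21606, so P(H|E) = 0.21606/(1+0.21606) = 0.1777.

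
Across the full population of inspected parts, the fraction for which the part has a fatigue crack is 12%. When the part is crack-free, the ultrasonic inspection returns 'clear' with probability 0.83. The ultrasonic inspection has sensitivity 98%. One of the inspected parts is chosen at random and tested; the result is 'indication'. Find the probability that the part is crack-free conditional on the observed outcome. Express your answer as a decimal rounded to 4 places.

Write H for 'the part has a fatigue crack'. Prior odds H:¬H = 0.12/0.88 = 0.13636. For the 'indication' outcome, the likelihood ratio is 0.98/0.17 = 5.7647.
Posterior odds = 0.13636 × 5.7647 = 0.78610, so P(H|E) = 0.78610/(1+0.78610) = 0.4401. Then P(¬H|E) = 1 − 0.4401 = 0.5599.

P(¬H | E) ≈ 0.5599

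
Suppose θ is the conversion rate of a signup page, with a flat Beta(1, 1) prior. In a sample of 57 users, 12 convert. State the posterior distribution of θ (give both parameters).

The binomial likelihood is conjugate to the Beta prior: with 12 successes and 45 failures, the posterior is Beta(1+12, 1+45) = Beta(13, 46).

Posterior: Beta(13, 46)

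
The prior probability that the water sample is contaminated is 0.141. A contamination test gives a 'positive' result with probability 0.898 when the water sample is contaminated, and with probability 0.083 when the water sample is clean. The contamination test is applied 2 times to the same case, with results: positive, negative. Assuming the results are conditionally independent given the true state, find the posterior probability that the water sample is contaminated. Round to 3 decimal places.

With H the event that the water sample is contaminated, the joint likelihood of the observed sequence is P(data|H) = 0.898·0.102 = 0.091596 and P(data|¬H) = 0.083·0.917 = 0.076111.
Bayes: P(H|data) = 0.141·0.091596 / (0.141·0.091596 + 0.859·0.076111) = 0.012915/0.078294 = 0.1650.

Posterior P(H) ≈ 0.165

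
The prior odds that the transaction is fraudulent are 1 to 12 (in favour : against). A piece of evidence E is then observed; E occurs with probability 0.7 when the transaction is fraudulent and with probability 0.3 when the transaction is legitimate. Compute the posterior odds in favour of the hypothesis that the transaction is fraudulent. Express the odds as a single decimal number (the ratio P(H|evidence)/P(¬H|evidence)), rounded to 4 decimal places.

Prior odds = 1/12 = 0.083333. In log-odds, ln(0.083333) = -2.4849.
Add log likelihood ratio: ln(2.3333) = 0.84730.
Posterior log-odds = -1.6376, so posterior odds = exp(-1.6376) = 0.19444.

Posterior odds ≈ 0.1944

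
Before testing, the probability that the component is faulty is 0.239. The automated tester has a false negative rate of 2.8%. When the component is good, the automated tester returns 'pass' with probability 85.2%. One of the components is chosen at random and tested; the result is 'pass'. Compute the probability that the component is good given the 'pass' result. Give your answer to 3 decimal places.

Let H be the event that the component is faulty. P(H) = 0.239, so P(¬H) = 0.761. With E the 'pass' result, P(E|H) = 0.028 and P(E|¬H) = 0.852.
P(E) = 0.028·0.239 + 0.852·0.761 = 0.0066920 + 0.64837 = 0.65506.
By Bayes' theorem, P(H|E) = 0.0066920 / 0.65506 = 0.010. Hence P(¬H|E) = 1 − 0.010 = 0.990.

P(¬H | E) ≈ 0.990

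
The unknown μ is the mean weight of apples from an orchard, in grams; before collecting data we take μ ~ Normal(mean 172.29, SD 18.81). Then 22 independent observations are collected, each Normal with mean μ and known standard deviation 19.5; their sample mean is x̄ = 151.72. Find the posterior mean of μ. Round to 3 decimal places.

With known σ, the Normal prior is conjugate. Weight on the data is w = (n/σ²)/(n/σ² + 1/τ₀²) = 0.0578567/(0.0578567+0.00282633) = 0.95342.
Posterior mean = w·x̄ + (1−w)·μ₀ = 0.95342·151.72 + 0.046575·172.29 = 152.678.

Posterior mean ≈ 152.678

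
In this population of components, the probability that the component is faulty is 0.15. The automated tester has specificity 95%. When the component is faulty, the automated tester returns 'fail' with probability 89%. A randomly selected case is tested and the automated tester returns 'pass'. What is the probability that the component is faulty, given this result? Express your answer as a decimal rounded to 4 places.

Let H be the event that the component is faulty. P(H) = 0.15, so P(¬H) = 0.85. With E the 'pass' result, P(E|H) = 0.11 and P(E|¬H) = 0.95.
P(E) = 0.11·0.15 + 0.95·0.85 = 0.016500 + 0.80750 = 0.82400.
By Bayes' theorem, P(H|E) = 0.016500 / 0.82400 = 0.0200.

P(H | E) ≈ 0.0200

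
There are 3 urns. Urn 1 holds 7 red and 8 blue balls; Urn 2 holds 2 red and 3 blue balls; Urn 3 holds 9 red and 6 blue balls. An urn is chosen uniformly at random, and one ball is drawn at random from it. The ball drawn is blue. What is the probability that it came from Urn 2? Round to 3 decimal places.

Posterior probability ≈ 0.391

Tabulate prior·likelihood by source: [1] prior 0.333333, lik 0.5333, product 0.1778; [2] prior 0.333333, lik 0.6, product 0.2000; [3] prior 0.333333, lik 0.4, product 0.1333.
Normalizing constant = 0.51111; the posterior for Urn 2 is its product over the sum, 0.2000/0.51111 = 0.391.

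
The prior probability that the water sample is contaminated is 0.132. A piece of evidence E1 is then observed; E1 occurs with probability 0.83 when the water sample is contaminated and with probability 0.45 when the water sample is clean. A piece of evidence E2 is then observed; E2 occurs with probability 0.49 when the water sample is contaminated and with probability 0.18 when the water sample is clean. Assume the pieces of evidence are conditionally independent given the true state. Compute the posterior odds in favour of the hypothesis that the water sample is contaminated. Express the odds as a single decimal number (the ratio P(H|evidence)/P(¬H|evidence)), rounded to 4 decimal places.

Posterior odds ≈ 0.7636

Prior odds = 0.132/(1−0.132) = 0.15207. In log-odds, ln(0.15207) = -1.8834.
Add log likelihood ratios: ln(1.8444) + ln(2.7222) = 1.6136.
Posterior log-odds = -0.26976, so posterior odds = exp(-0.26976) = 0.76356.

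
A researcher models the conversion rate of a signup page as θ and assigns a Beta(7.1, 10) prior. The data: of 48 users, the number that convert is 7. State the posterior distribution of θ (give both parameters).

Posterior: Beta(14.1, 51)

The binomial likelihood is conjugate to the Beta prior: with 7 successes and 41 failures, the posterior is Beta(7.1+7, 10+41) = Beta(14.1, 51).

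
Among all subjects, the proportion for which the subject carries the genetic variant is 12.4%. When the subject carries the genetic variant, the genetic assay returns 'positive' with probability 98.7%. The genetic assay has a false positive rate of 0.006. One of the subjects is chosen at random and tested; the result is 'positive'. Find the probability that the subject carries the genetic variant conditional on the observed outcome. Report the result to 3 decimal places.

Let H be the event that the subject carries the genetic variant. P(H) = 0.124, so P(¬H) = 0.876. With E the 'positive' result, P(E|H) = 0.987 and P(E|¬H) = 0.006.
P(E) = 0.987·0.124 + 0.006·0.876 = 0.12239 + 0.0052560 = 0.12764.
By Bayes' theorem, P(H|E) = 0.12239 / 0.12764 = 0.959.

P(H | E) ≈ 0.959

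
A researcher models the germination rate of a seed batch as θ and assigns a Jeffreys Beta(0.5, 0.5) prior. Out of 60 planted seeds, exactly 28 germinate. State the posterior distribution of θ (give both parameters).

Observing 28 successes and 32 failures updates Beta(0.5, 0.5) by adding the success and failure counts to the two shape parameters: α = 0.5+28 = 28.5, β = 0.5+32 = 32.5.

Posterior: Beta(28.5, 32.5)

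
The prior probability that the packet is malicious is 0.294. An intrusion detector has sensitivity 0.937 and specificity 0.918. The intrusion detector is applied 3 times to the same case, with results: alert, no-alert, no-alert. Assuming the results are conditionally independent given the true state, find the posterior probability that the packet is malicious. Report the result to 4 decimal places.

With H the event that the packet is malicious, the joint likelihood of the observed sequence is P(data|H) = 0.937·0.063·0.063 = 0.0037190 and P(data|¬H) = 0.082·0.918·0.918 = 0.069103.
Bayes: P(H|data) = 0.294·0.0037190 / (0.294·0.0037190 + 0.706·0.069103) = 0.0010934/0.049880 = 0.0219.

Posterior P(H) ≈ 0.0219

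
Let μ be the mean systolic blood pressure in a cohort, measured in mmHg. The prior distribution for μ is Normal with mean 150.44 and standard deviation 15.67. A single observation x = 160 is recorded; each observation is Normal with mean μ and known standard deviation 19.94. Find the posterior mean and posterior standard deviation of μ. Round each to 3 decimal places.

Prior precision 1/τ₀² = 1/15.67² = 0.00407251; data precision n/σ² = 1/19.94² = 0.00251507.
Posterior precision = 0.00407251 + 0.00251507 = 0.00658758, giving posterior SD = 1/√0.00658758 = 12.321.
Posterior mean = (0.00407251·150.44 + 0.00251507·160) / 0.00658758 = 154.090.

Posterior mean ≈ 154.090; posterior SD ≈ 12.321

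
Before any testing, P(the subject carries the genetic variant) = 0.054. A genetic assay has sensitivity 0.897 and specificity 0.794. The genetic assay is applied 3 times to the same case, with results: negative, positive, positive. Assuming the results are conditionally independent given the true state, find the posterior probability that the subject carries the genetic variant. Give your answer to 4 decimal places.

With H the event that the subject carries the genetic variant, the joint likelihood of the observed sequence is P(data|H) = 0.103·0.897·0.897 = 0.082875 and P(data|¬H) = 0.794·0.206·0.206 = 0.033694.
Bayes: P(H|data) = 0.054·0.082875 / (0.054·0.082875 + 0.946·0.033694) = 0.0044752/0.036350 = 0.1231.

Posterior P(H) ≈ 0.1231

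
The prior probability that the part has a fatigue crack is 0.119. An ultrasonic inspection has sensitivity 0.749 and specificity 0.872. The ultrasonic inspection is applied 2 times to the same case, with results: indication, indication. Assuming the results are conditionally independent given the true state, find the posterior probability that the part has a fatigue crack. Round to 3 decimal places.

Posterior P(H) ≈ 0.822

Let H be the event that the part has a fatigue crack; start with P(H) = 0.119. P('indication'|H) = 0.749, P('indication'|¬H) = 0.128.
Update on result 1 ('indication'): P(H) ← 0.749·0.1190 / (0.749·0.1190 + 0.128·0.8810) = 0.089131/0.20190 = 0.4415.
Update on result 2 ('indication'): P(H) ← 0.749·0.4415 / (0.749·0.4415 + 0.128·0.5585) = 0.33066/0.40215 = 0.8222.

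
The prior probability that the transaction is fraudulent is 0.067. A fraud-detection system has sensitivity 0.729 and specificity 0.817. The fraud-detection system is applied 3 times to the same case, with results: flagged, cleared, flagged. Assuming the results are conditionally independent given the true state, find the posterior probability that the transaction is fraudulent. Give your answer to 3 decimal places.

With H the event that the transaction is fraudulent, the joint likelihood of the observed sequence is P(data|H) = 0.729·0.271·0.729 = 0.14402 and P(data|¬H) = 0.183·0.817·0.183 = 0.027361.
Bayes: P(H|data) = 0.067·0.14402 / (0.067·0.14402 + 0.933·0.027361) = 0.0096494/0.035177 = 0.2743.

Posterior P(H) ≈ 0.274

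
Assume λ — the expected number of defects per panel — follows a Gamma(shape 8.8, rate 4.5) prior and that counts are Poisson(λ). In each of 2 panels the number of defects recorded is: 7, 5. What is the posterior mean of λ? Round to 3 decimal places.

Total count ∑xᵢ = 12 over n = 2 panels.
Gamma is conjugate to the Poisson likelihood: posterior is Gamma(shape = 8.8+12 = 20.8, rate = 4.5+2 = 6.5).
Posterior mean = shape/rate = 20.8/6.5 = 3.200.

Posterior mean ≈ 3.200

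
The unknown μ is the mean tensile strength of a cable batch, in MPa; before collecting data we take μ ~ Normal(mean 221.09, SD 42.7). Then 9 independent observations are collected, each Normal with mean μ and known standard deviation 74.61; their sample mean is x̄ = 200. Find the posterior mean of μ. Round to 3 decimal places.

Posterior mean ≈ 205.342

With known σ, the Normal prior is conjugate. Weight on the data is w = (n/σ²)/(n/σ² + 1/τ₀²) = 0.00161677/(0.00161677+0.00054846) = 0.74670.
Posterior mean = w·x̄ + (1−w)·μ₀ = 0.74670·200 + 0.25330·221.09 = 205.342.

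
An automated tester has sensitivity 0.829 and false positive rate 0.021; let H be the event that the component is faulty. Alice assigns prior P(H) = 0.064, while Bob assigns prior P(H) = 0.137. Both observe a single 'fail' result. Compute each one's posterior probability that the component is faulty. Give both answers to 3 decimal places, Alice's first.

The likelihood ratio for a 'fail' result is 0.829/0.021 = 39.476.
Alice: prior odds 0.064/0.936 = 0.068376; posterior odds 2.6992; posterior probability 0.730.
Bob: prior odds 0.137/0.863 = 0.15875; posterior odds 6.2668; posterior probability 0.862.

Alice: 0.730; Bob: 0.862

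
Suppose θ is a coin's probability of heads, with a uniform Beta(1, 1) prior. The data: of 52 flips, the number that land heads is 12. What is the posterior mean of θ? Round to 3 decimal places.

Posterior mean ≈ 0.241

Observing 12 successes and 40 failures updates Beta(1, 1) by adding the success and failure counts to the two shape parameters: α = 1+12 = 13, β = 1+40 = 41.
Posterior mean = α/(α+β) = 13/54 = 0.241.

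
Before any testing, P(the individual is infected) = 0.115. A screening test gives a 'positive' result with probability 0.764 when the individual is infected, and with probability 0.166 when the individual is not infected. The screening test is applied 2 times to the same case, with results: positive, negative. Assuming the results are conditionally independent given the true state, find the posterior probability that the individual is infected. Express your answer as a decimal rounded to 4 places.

With H the event that the individual is infected, the joint likelihood of the observed sequence is P(data|H) = 0.764·0.236 = 0.18030 and P(data|¬H) = 0.166·0.834 = 0.13844.
Bayes: P(H|data) = 0.115·0.18030 / (0.115·0.18030 + 0.885·0.13844) = 0.020735/0.14326 = 0.1447.

Posterior P(H) ≈ 0.1447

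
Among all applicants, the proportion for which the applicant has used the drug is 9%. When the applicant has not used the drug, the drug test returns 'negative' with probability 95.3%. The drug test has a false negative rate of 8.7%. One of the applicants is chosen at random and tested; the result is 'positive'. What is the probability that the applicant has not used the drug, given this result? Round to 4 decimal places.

Write H for 'the applicant has used the drug'. Prior odds H:¬H = 0.09/0.91 = 0.098901. For the 'positive' outcome, the likelihood ratio is 0.913/0.047 = 19.426.
Posterior odds = 0.098901 × 19.426 = 1.9212, so P(H|E) = 1.9212/(1+1.9212) = 0.6577. Then P(¬H|E) = 1 − 0.6577 = 0.3423.

P(¬H | E) ≈ 0.3423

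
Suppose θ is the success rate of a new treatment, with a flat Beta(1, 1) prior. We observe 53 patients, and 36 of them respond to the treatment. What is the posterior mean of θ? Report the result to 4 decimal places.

Posterior mean ≈ 0.6727

The binomial likelihood is conjugate to the Beta prior: with 36 successes and 17 failures, the posterior is Beta(1+36, 1+17) = Beta(37, 18).
Posterior mean = α/(α+β) = 37/55 = 0.6727.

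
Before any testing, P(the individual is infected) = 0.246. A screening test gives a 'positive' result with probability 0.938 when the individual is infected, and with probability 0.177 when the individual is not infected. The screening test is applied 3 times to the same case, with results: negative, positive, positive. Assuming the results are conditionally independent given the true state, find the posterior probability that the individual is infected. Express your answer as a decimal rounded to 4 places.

Posterior P(H) ≈ 0.4084

With H the event that the individual is infected, the joint likelihood of the observed sequence is P(data|H) = 0.062·0.938·0.938 = 0.054550 and P(data|¬H) = 0.823·0.177·0.177 = 0.025784.
Bayes: P(H|data) = 0.246·0.054550 / (0.246·0.054550 + 0.754·0.025784) = 0.013419/0.032860 = 0.4084.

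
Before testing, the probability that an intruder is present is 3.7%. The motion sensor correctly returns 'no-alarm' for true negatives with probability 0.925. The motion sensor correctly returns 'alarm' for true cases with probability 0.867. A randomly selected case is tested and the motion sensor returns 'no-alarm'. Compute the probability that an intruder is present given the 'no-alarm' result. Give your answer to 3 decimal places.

Let H be the event that an intruder is present. P(H) = 0.037, so P(¬H) = 0.963. With E the 'no-alarm' result, P(E|H) = 0.133 and P(E|¬H) = 0.925.
P(E) = 0.133·0.037 + 0.925·0.963 = 0.0049210 + 0.89077 = 0.89570.
By Bayes' theorem, P(H|E) = 0.0049210 / 0.89570 = 0.005.

P(H | E) ≈ 0.005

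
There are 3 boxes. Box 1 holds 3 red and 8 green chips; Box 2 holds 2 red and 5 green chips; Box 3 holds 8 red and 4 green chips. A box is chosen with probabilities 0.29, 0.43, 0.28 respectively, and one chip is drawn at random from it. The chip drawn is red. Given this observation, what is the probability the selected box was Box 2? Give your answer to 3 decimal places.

Posterior probability ≈ 0.316

P(red|Box 1) = 0.2727; P(red|Box 2) = 0.2857; P(red|Box 3) = 0.6667.
Prior × likelihood for each source: 0.29·0.2727=0.07909, 0.43·0.2857=0.1229, 0.28·0.6667=0.1867. Summing gives P(red) = 0.38861.
P(Box 2 | red) = 0.1229 / 0.38861 = 0.316.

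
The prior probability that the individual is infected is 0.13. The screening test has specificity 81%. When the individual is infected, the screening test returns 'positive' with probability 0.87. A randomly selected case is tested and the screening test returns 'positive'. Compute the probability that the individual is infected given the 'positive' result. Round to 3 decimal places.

P(H | E) ≈ 0.406

Write H for 'the individual is infected'. Prior odds H:¬H = 0.13/0.87 = 0.14943. For the 'positive' outcome, the likelihood ratio is 0.87/0.19 = 4.5789.
Posterior odds = 0.14943 × 4.5789 = 0.68421, so P(H|E) = 0.68421/(1+0.68421) = 0.406.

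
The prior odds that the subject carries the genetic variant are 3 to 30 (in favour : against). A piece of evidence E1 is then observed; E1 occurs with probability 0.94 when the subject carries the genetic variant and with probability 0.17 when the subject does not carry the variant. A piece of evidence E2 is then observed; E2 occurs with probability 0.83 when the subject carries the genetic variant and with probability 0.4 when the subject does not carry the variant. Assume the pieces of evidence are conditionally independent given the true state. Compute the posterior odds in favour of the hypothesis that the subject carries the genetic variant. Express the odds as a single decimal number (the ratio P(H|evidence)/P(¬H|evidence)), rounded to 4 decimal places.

Posterior odds ≈ 1.1474

Prior odds = 3/30 = 0.10000. In log-odds, ln(0.10000) = -2.3026.
Add log likelihood ratios: ln(5.5294) + ln(2.0750) = 2.4400.
Posterior log-odds = 0.13746, so posterior odds = exp(0.13746) = 1.1474.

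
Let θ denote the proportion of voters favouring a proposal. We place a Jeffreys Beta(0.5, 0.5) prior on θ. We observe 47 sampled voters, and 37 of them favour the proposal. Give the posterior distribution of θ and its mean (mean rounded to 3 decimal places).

Posterior: Beta(37.5, 10.5); mean ≈ 0.781

Observing 37 successes and 10 failures updates Beta(0.5, 0.5) by adding the success and failure counts to the two shape parameters: α = 0.5+37 = 37.5, β = 0.5+10 = 10.5.
E[θ | data] = 37.5/(37.5+10.5) = 0.781.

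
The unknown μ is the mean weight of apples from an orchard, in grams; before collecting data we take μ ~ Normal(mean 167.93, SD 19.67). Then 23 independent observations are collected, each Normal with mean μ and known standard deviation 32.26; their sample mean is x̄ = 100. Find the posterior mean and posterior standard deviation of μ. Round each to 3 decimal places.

Prior precision 1/τ₀² = 1/19.67² = 0.00258459; data precision n/σ² = 23/32.26² = 0.0221003.
Posterior precision = 0.00258459 + 0.0221003 = 0.0246849, giving posterior SD = 1/√0.0246849 = 6.365.
Posterior mean = (0.00258459·167.93 + 0.0221003·100) / 0.0246849 = 107.112.

Posterior mean ≈ 107.112; posterior SD ≈ 6.365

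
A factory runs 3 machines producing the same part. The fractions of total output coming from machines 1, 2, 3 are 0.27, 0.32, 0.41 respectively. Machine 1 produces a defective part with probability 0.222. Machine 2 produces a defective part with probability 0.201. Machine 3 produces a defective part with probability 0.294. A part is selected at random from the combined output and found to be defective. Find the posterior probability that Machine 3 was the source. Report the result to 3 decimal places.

Posterior probability ≈ 0.492

Tabulate prior·likelihood by source: [1] prior 0.27, lik 0.222, product 0.05994; [2] prior 0.32, lik 0.201, product 0.06432; [3] prior 0.41, lik 0.294, product 0.1205.
Normalizing constant = 0.24480; the posterior for Machine 3 is its product over the sum, 0.1205/0.24480 = 0.492.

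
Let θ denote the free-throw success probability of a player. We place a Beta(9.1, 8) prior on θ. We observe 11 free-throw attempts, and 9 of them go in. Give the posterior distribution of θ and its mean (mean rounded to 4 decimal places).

Observing 9 successes and 2 failures updates Beta(9.1, 8) by adding the success and failure counts to the two shape parameters: α = 9.1+9 = 18.1, β = 8+2 = 10.
E[θ | data] = 18.1/(18.1+10) = 0.6441.

Posterior: Beta(18.1, 10); mean ≈ 0.6441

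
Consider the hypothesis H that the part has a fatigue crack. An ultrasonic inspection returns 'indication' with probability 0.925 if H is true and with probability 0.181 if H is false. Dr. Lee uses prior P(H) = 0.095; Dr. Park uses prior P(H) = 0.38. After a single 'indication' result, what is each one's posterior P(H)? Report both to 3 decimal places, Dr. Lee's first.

The likelihood ratio for an 'indication' result is 0.925/0.181 = 5.1105.
Dr. Lee: prior odds 0.095/0.905 = 0.10497; posterior odds 0.53646; posterior probability 0.349.
Dr. Park: prior odds 0.38/0.62 = 0.61290; posterior odds 3.1322; posterior probability 0.758.

Dr. Lee: 0.349; Dr. Park: 0.758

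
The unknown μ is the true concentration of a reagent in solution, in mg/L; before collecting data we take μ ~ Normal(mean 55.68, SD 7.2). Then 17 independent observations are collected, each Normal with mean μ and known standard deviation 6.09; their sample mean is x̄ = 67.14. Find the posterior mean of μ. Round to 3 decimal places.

Posterior mean ≈ 66.677

Prior precision 1/τ₀² = 1/7.2² = 0.0192901; data precision n/σ² = 17/6.09² = 0.458368.
Posterior precision = 0.0192901 + 0.458368 = 0.477658.
Posterior mean = (0.0192901·55.68 + 0.458368·67.14) / 0.477658 = 66.677.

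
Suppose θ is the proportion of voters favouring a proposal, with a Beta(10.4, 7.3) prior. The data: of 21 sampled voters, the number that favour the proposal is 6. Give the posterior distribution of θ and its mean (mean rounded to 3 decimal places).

Posterior: Beta(16.4, 22.3); mean ≈ 0.424

The binomial likelihood is conjugate to the Beta prior: with 6 successes and 15 failures, the posterior is Beta(10.4+6, 7.3+15) = Beta(16.4, 22.3).
Posterior mean = α/(α+β) = 16.4/38.7 = 0.424.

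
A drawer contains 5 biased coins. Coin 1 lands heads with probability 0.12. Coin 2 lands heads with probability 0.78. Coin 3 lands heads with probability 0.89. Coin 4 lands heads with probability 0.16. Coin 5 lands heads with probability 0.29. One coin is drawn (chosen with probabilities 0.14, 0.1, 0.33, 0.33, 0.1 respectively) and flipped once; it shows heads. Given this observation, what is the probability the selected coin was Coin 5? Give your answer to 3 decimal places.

Posterior probability ≈ 0.062

P(heads|C1) = 0.12; P(heads|C2) = 0.78; P(heads|C3) = 0.89; P(heads|C4) = 0.16; P(heads|C5) = 0.29.
Prior × likelihood for each source: 0.14·0.12=0.01680, 0.1·0.78=0.07800, 0.33·0.89=0.2937, 0.33·0.16=0.05280, 0.1·0.29=0.02900. Summing gives P(heads) = 0.47030.
P(Coin 5 | heads) = 0.02900 / 0.47030 = 0.062.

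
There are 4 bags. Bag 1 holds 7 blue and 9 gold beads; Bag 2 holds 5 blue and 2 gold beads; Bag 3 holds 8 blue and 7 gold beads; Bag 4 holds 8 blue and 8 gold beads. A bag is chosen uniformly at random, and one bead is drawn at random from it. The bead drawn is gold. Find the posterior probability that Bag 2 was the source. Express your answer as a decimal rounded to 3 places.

Posterior probability ≈ 0.157

P(gold|Bag 1) = 0.5625; P(gold|Bag 2) = 0.2857; P(gold|Bag 3) = 0.4667; P(gold|Bag 4) = 0.5.
Prior × likelihood for each source: 0.25·0.5625=0.1406, 0.25·0.2857=0.07143, 0.25·0.4667=0.1167, 0.25·0.5=0.1250. Summing gives P(gold) = 0.45372.
P(Bag 2 | gold) = 0.07143 / 0.45372 = 0.157.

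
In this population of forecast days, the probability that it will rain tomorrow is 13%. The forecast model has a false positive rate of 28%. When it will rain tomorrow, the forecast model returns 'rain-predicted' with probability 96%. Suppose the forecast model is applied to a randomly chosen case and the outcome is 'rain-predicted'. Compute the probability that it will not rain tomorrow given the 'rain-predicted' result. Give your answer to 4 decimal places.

P(¬H | E) ≈ 0.6612

Let H be the event that it will rain tomorrow. P(H) = 0.13, so P(¬H) = 0.87. With E the 'rain-predicted' result, P(E|H) = 0.96 and P(E|¬H) = 0.28.
P(E) = 0.96·0.13 + 0.28·0.87 = 0.12480 + 0.24360 = 0.36840.
By Bayes' theorem, P(H|E) = 0.12480 / 0.36840 = 0.3388. Hence P(¬H|E) = 1 − 0.3388 = 0.6612.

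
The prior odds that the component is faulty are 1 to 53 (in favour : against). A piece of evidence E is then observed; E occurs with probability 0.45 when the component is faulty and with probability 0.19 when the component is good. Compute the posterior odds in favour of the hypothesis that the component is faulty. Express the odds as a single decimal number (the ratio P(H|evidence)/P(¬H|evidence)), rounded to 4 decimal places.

Prior odds = 1/53 = 0.018868.
Likelihood ratio for E = 0.45/0.19 = 2.3684.
Posterior odds = prior odds × LR = 0.044687.

Posterior odds ≈ 0.0447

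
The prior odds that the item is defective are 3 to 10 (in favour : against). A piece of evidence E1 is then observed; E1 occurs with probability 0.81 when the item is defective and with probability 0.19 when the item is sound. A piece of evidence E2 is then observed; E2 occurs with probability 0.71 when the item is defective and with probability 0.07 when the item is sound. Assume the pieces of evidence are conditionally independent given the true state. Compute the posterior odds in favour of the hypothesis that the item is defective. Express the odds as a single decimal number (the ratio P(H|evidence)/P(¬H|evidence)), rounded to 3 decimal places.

Posterior odds ≈ 12.972

Prior odds = 3/10 = 0.30000.
Likelihood ratio for E1 = 0.81/0.19 = 4.2632.
Likelihood ratio for E2 = 0.71/0.07 = 10.143.
Posterior odds = prior odds × LR₁ × LR₂ = 12.972.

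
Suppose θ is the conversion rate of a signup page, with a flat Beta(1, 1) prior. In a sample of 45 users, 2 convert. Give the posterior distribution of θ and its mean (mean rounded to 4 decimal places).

The binomial likelihood is conjugate to the Beta prior: with 2 successes and 43 failures, the posterior is Beta(1+2, 1+43) = Beta(3, 44).
Posterior mean = α/(α+β) = 3/47 = 0.0638.

Posterior: Beta(3, 44); mean ≈ 0.0638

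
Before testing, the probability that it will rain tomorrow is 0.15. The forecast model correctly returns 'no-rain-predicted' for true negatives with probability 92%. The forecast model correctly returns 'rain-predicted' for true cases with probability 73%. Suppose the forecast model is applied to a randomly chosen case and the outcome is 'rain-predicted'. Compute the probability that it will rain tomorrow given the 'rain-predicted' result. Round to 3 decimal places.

P(H | E) ≈ 0.617

Write H for 'it will rain tomorrow'. Prior odds H:¬H = 0.15/0.85 = 0.17647. For the 'rain-predicted' outcome, the likelihood ratio is 0.73/0.08 = 9.1250.
Posterior odds = 0.17647 × 9.1250 = 1.6103, so P(H|E) = 1.6103/(1+1.6103) = 0.617.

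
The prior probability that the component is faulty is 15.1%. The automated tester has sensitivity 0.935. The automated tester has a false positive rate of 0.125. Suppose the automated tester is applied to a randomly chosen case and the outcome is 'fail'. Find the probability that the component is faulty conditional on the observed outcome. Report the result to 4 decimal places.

Write H for 'the component is faulty'. Prior odds H:¬H = 0.151/0.849 = 0.17786. For the 'fail' outcome, the likelihood ratio is 0.935/0.125 = 7.4800.
Posterior odds = 0.17786 × 7.4800 = 1.3304, so P(H|E) = 1.3304/(1+1.3304) = 0.5709.

P(H | E) ≈ 0.5709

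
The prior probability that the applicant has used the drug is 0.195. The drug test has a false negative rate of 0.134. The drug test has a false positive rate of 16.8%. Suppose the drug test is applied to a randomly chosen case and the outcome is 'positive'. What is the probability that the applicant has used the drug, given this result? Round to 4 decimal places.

Write H for 'the applicant has used the drug'. Prior odds H:¬H = 0.195/0.805 = 0.24224. For the 'positive' outcome, the likelihood ratio is 0.866/0.168 = 5.1548.
Posterior odds = 0.24224 × 5.1548 = 1.2487, so P(H|E) = 1.2487/(1+1.2487) = 0.5553.

P(H | E) ≈ 0.5553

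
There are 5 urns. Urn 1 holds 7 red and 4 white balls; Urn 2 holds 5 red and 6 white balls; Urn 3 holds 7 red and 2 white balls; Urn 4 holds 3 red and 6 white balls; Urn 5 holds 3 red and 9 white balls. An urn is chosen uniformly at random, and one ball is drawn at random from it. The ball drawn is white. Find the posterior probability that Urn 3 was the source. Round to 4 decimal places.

P(white|Urn 1) = 0.3636; P(white|Urn 2) = 0.5455; P(white|Urn 3) = 0.2222; P(white|Urn 4) = 0.6667; P(white|Urn 5) = 0.75.
Prior × likelihood for each source: 0.2·0.3636=0.07273, 0.2·0.5455=0.1091, 0.2·0.2222=0.04444, 0.2·0.6667=0.1333, 0.2·0.75=0.1500. Summing gives P(white) = 0.50960.
P(Urn 3 | white) = 0.04444 / 0.50960 = 0.0872.

Posterior probability ≈ 0.0872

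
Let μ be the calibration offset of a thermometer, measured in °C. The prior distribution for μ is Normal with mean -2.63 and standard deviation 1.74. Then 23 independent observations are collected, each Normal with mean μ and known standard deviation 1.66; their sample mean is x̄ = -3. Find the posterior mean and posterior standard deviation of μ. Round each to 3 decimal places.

With known σ, the Normal prior is conjugate. Weight on the data is w = (n/σ²)/(n/σ² + 1/τ₀²) = 8.34664/(8.34664+0.330295) = 0.96193.
Posterior mean = w·x̄ + (1−w)·μ₀ = 0.96193·-3 + 0.038066·-2.63 = -2.986. Posterior variance = 1/(8.34664+0.330295) = 0.115248, so SD = 0.339.

Posterior mean ≈ -2.986; posterior SD ≈ 0.339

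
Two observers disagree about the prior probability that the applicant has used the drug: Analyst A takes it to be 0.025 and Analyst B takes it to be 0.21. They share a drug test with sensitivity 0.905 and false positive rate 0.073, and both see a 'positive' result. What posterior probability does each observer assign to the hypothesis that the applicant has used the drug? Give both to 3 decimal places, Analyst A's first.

Analyst A: 0.241; Analyst B: 0.767

The likelihood ratio for a 'positive' result is 0.905/0.073 = 12.397.
Analyst A: prior odds 0.025/0.975 = 0.025641; posterior odds 0.31788; posterior probability 0.241.
Analyst B: prior odds 0.21/0.79 = 0.26582; posterior odds 3.2955; posterior probability 0.767.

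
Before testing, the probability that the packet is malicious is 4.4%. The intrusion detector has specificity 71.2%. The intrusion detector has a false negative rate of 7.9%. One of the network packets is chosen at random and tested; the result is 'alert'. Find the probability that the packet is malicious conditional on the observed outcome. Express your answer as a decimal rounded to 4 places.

Write H for 'the packet is malicious'. Prior odds H:¬H = 0.044/0.956 = 0.046025. For the 'alert' outcome, the likelihood ratio is 0.921/0.288 = 3.1979.
Posterior odds = 0.046025 × 3.1979 = 0.14718, so P(H|E) = 0.14718/(1+0.14718) = 0.1283.

P(H | E) ≈ 0.1283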